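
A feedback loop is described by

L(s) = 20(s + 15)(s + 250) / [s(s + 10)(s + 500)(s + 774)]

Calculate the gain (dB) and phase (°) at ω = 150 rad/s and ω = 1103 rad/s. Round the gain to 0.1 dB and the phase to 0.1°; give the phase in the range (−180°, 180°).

ω = 150: -80.5 dB, -88.6°; ω = 1103: -98.0 dB, -133.6°

At s = jω = j150:
zero (s+15): 15 + j150 → |·| = √(15²+150²) = √22725 ≈ 150.75, ∠ = arctan(150/15) ≈ 84.29°
zero (s+250): 250 + j150 → |·| = √(250²+150²) = √85000 ≈ 291.55, ∠ = arctan(150/250) ≈ 30.96°
pole (s+10): 10 + j150 → |·| = √(10²+150²) = √22600 ≈ 150.33, ∠ = arctan(150/10) ≈ 86.19°
pole (s+500): 500 + j150 → |·| = √(500²+150²) = √272500 ≈ 522.02, ∠ = arctan(150/500) ≈ 16.70°
pole (s+774): 774 + j150 → |·| = √(774²+150²) = √621576 ≈ 788.4, ∠ = arctan(150/774) ≈ 10.97°
pole at origin: |s| = 150, ∠ = 90.00° (in denominator)
|L| = 20 · 43951 / 9.2805e+09 ≈ 9.4717e-05
Gain = 20 log₁₀(9.4717e-05) ≈ -80.47 dB
∠L = 115.25° − 203.86° = -88.61°

At s = jω = j1103:
zero (s+15): 15 + j1103 → |·| = √(15²+1103²) = √1216834 ≈ 1103.1, ∠ = arctan(1103/15) ≈ 89.22°
zero (s+250): 250 + j1103 → |·| = √(250²+1103²) = √1279109 ≈ 1131, ∠ = arctan(1103/250) ≈ 77.23°
pole (s+10): 10 + j1103 → |·| = √(10²+1103²) = √1216709 ≈ 1103, ∠ = arctan(1103/10) ≈ 89.48°
pole (s+500): 500 + j1103 → |·| = √(500²+1103²) = √1466609 ≈ 1211, ∠ = arctan(1103/500) ≈ 65.61°
pole (s+774): 774 + j1103 → |·| = √(774²+1103²) = √1815685 ≈ 1347.5, ∠ = arctan(1103/774) ≈ 54.94°
pole at origin: |s| = 1103, ∠ = 90.00° (in denominator)
|L| = 20 · 1.2476e+06 / 1.9853e+12 ≈ 1.2568e-05
Gain = 20 log₁₀(1.2568e-05) ≈ -98.01 dB
∠L = 166.45° − 300.03° = -133.58°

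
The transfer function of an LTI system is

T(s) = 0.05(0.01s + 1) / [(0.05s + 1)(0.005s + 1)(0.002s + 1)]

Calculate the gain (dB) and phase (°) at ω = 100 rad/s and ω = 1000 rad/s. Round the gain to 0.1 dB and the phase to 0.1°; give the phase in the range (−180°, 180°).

At ω = 100 rad/s:
zero (1 + j100·0.01) = 1 + j1 → |·| ≈ 1.4142, ∠ ≈ 45.00°
pole (1 + j100·0.05) = 1 + j5 → |·| ≈ 5.099, ∠ ≈ 78.69°
pole (1 + j100·0.005) = 1 + j0.5 → |·| ≈ 1.118, ∠ ≈ 26.57°
pole (1 + j100·0.002) = 1 + j0.2 → |·| ≈ 1.0198, ∠ ≈ 11.31°
|T| = 0.05 · 1.4142 / (5.099 · 1.118 · 1.0198) ≈ 0.012163
Gain = 20 log₁₀(0.012163) ≈ -38.30 dB
∠T = (45.00°) − (78.69° + 26.57° + 11.31°) = -71.57°

At ω = 1000 rad/s:
zero (1 + j1000·0.01) = 1 + j10 → |·| ≈ 10.05, ∠ ≈ 84.29°
pole (1 + j1000·0.05) = 1 + j50 → |·| ≈ 50.01, ∠ ≈ 88.85°
pole (1 + j1000·0.005) = 1 + j5 → |·| ≈ 5.099, ∠ ≈ 78.69°
pole (1 + j1000·0.002) = 1 + j2 → |·| ≈ 2.2361, ∠ ≈ 63.43°
|T| = 0.05 · 10.05 / (50.01 · 5.099 · 2.2361) ≈ 0.00088126
Gain = 20 log₁₀(0.00088126) ≈ -61.10 dB
∠T = (84.29°) − (88.85° + 78.69° + 63.43°) = -146.68°

ω = 100: -38.3 dB, -71.6°; ω = 1000: -61.1 dB, -146.7°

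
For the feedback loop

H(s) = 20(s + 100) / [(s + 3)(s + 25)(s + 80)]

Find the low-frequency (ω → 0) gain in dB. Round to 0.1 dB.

-9.5 dB

H(0) = 20·100 / (3·25·80) ≈ 0.33333
20 log₁₀(0.33333) ≈ -9.54 dB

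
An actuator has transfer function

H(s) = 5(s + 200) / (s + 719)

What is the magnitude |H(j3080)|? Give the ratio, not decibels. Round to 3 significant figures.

4.88

At s = jω = j3080:
zero (s+200): 200 + j3080 → |·| = √(200²+3080²) = √9526400 ≈ 3086.5, ∠ = arctan(3080/200) ≈ 86.28°
pole (s+719): 719 + j3080 → |·| = √(719²+3080²) = √10003361 ≈ 3162.8, ∠ = arctan(3080/719) ≈ 76.86°
|H| = 5 · 3086.5 / 3162.8 ≈ 4.8794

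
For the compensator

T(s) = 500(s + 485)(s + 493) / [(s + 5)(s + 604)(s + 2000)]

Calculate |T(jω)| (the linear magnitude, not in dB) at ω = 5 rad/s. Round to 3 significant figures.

14.0

At s = jω = j5:
zero (s+485): 485 + j5 → |·| = √(485²+5²) = √235250 ≈ 485.03, ∠ = arctan(5/485) ≈ 0.59°
zero (s+493): 493 + j5 → |·| = √(493²+5²) = √243074 ≈ 493.03, ∠ = arctan(5/493) ≈ 0.58°
pole (s+5): 5 + j5 → |·| = √(5²+5²) = √50 ≈ 7.0711, ∠ = arctan(5/5) ≈ 45.00°
pole (s+604): 604 + j5 → |·| = √(604²+5²) = √364841 ≈ 604.02, ∠ = arctan(5/604) ≈ 0.47°
pole (s+2000): 2000 + j5 → |·| = √(2000²+5²) = √4000025 ≈ 2000, ∠ = arctan(5/2000) ≈ 0.14°
|T| = 500 · 2.3913e+05 / 8.5422e+06 ≈ 13.997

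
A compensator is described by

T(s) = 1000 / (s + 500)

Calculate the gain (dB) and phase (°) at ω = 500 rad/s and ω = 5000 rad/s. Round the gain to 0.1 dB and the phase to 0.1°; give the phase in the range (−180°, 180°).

Substitute s = j500:
Numerator: 1000 = 1000 + j0
Denominator: (j500) + 500 = 500 + j500
|N| = √(1000² + 0²) ≈ 1000, ∠N ≈ 0.00°
|D| = √(500² + 500²) ≈ 707.11, ∠D ≈ 45.00°
|T| = 1000 / 707.11 ≈ 1.4142
Gain = 20 log₁₀(1.4142) ≈ 3.01 dB
∠T = 0.00° − 45.00° = -45.00°

Substitute s = j5000:
Numerator: 1000 = 1000 + j0
Denominator: (j5000) + 500 = 500 + j5000
|N| = √(1000² + 0²) ≈ 1000, ∠N ≈ 0.00°
|D| = √(500² + 5000²) ≈ 5024.9, ∠D ≈ 84.29°
|T| = 1000 / 5024.9 ≈ 0.19901
Gain = 20 log₁₀(0.19901) ≈ -14.02 dB
∠T = 0.00° − 84.29° = -84.29°

ω = 500: 3.0 dB, -45.0°; ω = 5000: -14.0 dB, -84.3°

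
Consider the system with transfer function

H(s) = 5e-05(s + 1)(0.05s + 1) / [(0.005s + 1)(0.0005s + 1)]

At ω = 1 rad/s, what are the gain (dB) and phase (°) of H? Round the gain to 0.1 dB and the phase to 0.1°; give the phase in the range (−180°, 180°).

At ω = 1 rad/s:
zero (1 + j1·1) = 1 + j1 → |·| ≈ 1.4142, ∠ ≈ 45.00°
zero (1 + j1·0.05) = 1 + j0.05 → |·| ≈ 1.0012, ∠ ≈ 2.86°
pole (1 + j1·0.005) = 1 + j0.005 → |·| ≈ 1, ∠ ≈ 0.29°
pole (1 + j1·0.0005) = 1 + j0.0005 → |·| ≈ 1, ∠ ≈ 0.03°
|H| = 5e-05 · 1.4142 · 1.0012 / (1 · 1) ≈ 7.0795e-05
Gain = 20 log₁₀(7.0795e-05) ≈ -83.00 dB
∠H = (45.00° + 2.86°) − (0.29° + 0.03°) = 47.54°

-83.0 dB, 47.5°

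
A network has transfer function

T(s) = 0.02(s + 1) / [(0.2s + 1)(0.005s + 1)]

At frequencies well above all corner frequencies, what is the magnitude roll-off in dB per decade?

-20 dB/decade

Each pole contributes −20 dB/decade at high frequency; each zero contributes +20 dB/decade.
Net: 1 zero(s) − 2 pole(s) → -20 dB/decade.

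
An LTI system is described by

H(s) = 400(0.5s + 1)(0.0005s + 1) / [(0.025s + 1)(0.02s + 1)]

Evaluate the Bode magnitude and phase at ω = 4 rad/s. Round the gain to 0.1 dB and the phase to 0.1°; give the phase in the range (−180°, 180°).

59.0 dB, 53.3°

At ω = 4 rad/s:
zero (1 + j4·0.5) = 1 + j2 → |·| ≈ 2.2361, ∠ ≈ 63.43°
zero (1 + j4·0.0005) = 1 + j0.002 → |·| ≈ 1, ∠ ≈ 0.11°
pole (1 + j4·0.025) = 1 + j0.1 → |·| ≈ 1.005, ∠ ≈ 5.71°
pole (1 + j4·0.02) = 1 + j0.08 → |·| ≈ 1.0032, ∠ ≈ 4.57°
|H| = 400 · 2.2361 · 1 / (1.005 · 1.0032) ≈ 887.15
Gain = 20 log₁₀(887.15) ≈ 58.96 dB
∠H = (63.43° + 0.11°) − (5.71° + 4.57°) = 53.26°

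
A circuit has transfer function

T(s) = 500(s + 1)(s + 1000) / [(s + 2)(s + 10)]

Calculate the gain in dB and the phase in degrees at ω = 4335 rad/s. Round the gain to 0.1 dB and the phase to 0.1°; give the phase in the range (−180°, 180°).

At s = jω = j4335:
zero (s+1): 1 + j4335 → |·| = √(1²+4335²) = √18792226 ≈ 4335, ∠ = arctan(4335/1) ≈ 89.99°
zero (s+1000): 1000 + j4335 → |·| = √(1000²+4335²) = √19792225 ≈ 4448.8, ∠ = arctan(4335/1000) ≈ 77.01°
pole (s+2): 2 + j4335 → |·| = √(2²+4335²) = √18792229 ≈ 4335, ∠ = arctan(4335/2) ≈ 89.97°
pole (s+10): 10 + j4335 → |·| = √(10²+4335²) = √18792325 ≈ 4335, ∠ = arctan(4335/10) ≈ 89.87°
|T| = 500 · 1.9286e+07 / 1.8792e+07 ≈ 513.14
Gain = 20 log₁₀(513.14) ≈ 54.20 dB
∠T = 167.00° − 179.84° = -12.84°

54.2 dB, -12.8°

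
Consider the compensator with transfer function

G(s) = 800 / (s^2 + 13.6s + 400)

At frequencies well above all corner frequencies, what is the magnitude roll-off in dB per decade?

-40 dB/decade

Each pole contributes −20 dB/decade at high frequency; each zero contributes +20 dB/decade.
Net: 0 zero(s) − 2 pole(s) → -40 dB/decade.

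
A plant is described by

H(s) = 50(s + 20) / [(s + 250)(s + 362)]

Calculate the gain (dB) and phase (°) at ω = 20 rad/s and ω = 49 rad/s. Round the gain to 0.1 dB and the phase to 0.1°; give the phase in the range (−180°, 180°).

At s = jω = j20:
zero (s+20): 20 + j20 → |·| = √(20²+20²) = √800 ≈ 28.284, ∠ = arctan(20/20) ≈ 45.00°
pole (s+250): 250 + j20 → |·| = √(250²+20²) = √62900 ≈ 250.8, ∠ = arctan(20/250) ≈ 4.57°
pole (s+362): 362 + j20 → |·| = √(362²+20²) = √131444 ≈ 362.55, ∠ = arctan(20/362) ≈ 3.16°
|H| = 50 · 28.284 / 90928 ≈ 0.015553
Gain = 20 log₁₀(0.015553) ≈ -36.16 dB
∠H = 45.00° − 7.73° = 37.27°

At s = jω = j49:
zero (s+20): 20 + j49 → |·| = √(20²+49²) = √2801 ≈ 52.924, ∠ = arctan(49/20) ≈ 67.80°
pole (s+250): 250 + j49 → |·| = √(250²+49²) = √64901 ≈ 254.76, ∠ = arctan(49/250) ≈ 11.09°
pole (s+362): 362 + j49 → |·| = √(362²+49²) = √133445 ≈ 365.3, ∠ = arctan(49/362) ≈ 7.71°
|H| = 50 · 52.924 / 93064 ≈ 0.028434
Gain = 20 log₁₀(0.028434) ≈ -30.92 dB
∠H = 67.80° − 18.80° = 49.00°

ω = 20: -36.2 dB, 37.3°; ω = 49: -30.9 dB, 49.0°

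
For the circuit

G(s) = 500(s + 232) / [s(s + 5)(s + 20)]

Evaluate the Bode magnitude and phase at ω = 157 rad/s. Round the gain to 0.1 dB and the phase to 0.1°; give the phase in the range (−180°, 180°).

-28.9 dB, 133.2°

At s = jω = j157:
zero (s+232): 232 + j157 → |·| = √(232²+157²) = √78473 ≈ 280.13, ∠ = arctan(157/232) ≈ 34.09°
pole (s+5): 5 + j157 → |·| = √(5²+157²) = √24674 ≈ 157.08, ∠ = arctan(157/5) ≈ 88.18°
pole (s+20): 20 + j157 → |·| = √(20²+157²) = √25049 ≈ 158.27, ∠ = arctan(157/20) ≈ 82.74°
pole at origin: |s| = 157, ∠ = 90.00° (in denominator)
|G| = 500 · 280.13 / 3.9032e+06 ≈ 0.035885
Gain = 20 log₁₀(0.035885) ≈ -28.90 dB
∠G = 34.09° − 260.92° = -226.83° ≡ 133.17° (principal value)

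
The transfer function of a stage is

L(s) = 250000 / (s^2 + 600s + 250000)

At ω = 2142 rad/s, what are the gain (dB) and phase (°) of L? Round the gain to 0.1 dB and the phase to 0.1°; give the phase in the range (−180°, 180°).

-25.2 dB, -163.5°

At s = jω = j2142:
quadratic: (j2142)² + 600·j2142 + 250000 = -4338164 + j1285200 → |·| ≈ 4.5245e+06, ∠ ≈ 163.50°
|L| = 250000 / 4.5245e+06 ≈ 0.055255
Gain = 20 log₁₀(0.055255) ≈ -25.15 dB
∠L = 0.00° − 163.50° = -163.50°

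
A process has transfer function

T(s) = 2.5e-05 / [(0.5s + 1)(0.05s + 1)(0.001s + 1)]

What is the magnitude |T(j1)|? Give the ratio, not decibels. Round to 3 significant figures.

2.23e-05

At ω = 1 rad/s:
pole (1 + j1·0.5) = 1 + j0.5 → |·| ≈ 1.118, ∠ ≈ 26.57°
pole (1 + j1·0.05) = 1 + j0.05 → |·| ≈ 1.0012, ∠ ≈ 2.86°
pole (1 + j1·0.001) = 1 + j0.001 → |·| ≈ 1, ∠ ≈ 0.06°
|T| = 2.5e-05 · 1 / (1.118 · 1.0012 · 1) ≈ 2.2335e-05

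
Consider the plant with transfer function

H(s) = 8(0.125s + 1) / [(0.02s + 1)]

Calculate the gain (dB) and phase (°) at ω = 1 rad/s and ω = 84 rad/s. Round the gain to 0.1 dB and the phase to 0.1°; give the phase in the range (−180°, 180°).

At ω = 1 rad/s:
zero (1 + j1·0.125) = 1 + j0.125 → |·| ≈ 1.0078, ∠ ≈ 7.13°
pole (1 + j1·0.02) = 1 + j0.02 → |·| ≈ 1.0002, ∠ ≈ 1.15°
|H| = 8 · 1.0078 / (1.0002) ≈ 8.0608
Gain = 20 log₁₀(8.0608) ≈ 18.13 dB
∠H = (7.13°) − (1.15°) = 5.98°

At ω = 84 rad/s:
zero (1 + j84·0.125) = 1 + j10.5 → |·| ≈ 10.548, ∠ ≈ 84.56°
pole (1 + j84·0.02) = 1 + j1.68 → |·| ≈ 1.9551, ∠ ≈ 59.24°
|H| = 8 · 10.548 / (1.9551) ≈ 43.161
Gain = 20 log₁₀(43.161) ≈ 32.70 dB
∠H = (84.56°) − (59.24°) = 25.32°

ω = 1: 18.1 dB, 6.0°; ω = 84: 32.7 dB, 25.3°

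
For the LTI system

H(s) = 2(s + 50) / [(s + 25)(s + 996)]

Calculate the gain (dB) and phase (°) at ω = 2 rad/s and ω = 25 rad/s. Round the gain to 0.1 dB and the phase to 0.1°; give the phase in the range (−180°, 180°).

ω = 2: -47.9 dB, -2.4°; ω = 25: -50.0 dB, -19.9°

At s = jω = j2:
zero (s+50): 50 + j2 → |·| = √(50²+2²) = √2504 ≈ 50.04, ∠ = arctan(2/50) ≈ 2.29°
pole (s+25): 25 + j2 → |·| = √(25²+2²) = √629 ≈ 25.08, ∠ = arctan(2/25) ≈ 4.57°
pole (s+996): 996 + j2 → |·| = √(996²+2²) = √992020 ≈ 996, ∠ = arctan(2/996) ≈ 0.12°
|H| = 2 · 50.04 / 24980 ≈ 0.0040064
Gain = 20 log₁₀(0.0040064) ≈ -47.94 dB
∠H = 2.29° − 4.69° = -2.40°

At s = jω = j25:
zero (s+50): 50 + j25 → |·| = √(50²+25²) = √3125 ≈ 55.902, ∠ = arctan(25/50) ≈ 26.57°
pole (s+25): 25 + j25 → |·| = √(25²+25²) = √1250 ≈ 35.355, ∠ = arctan(25/25) ≈ 45.00°
pole (s+996): 996 + j25 → |·| = √(996²+25²) = √992641 ≈ 996.31, ∠ = arctan(25/996) ≈ 1.44°
|H| = 2 · 55.902 / 35225 ≈ 0.003174
Gain = 20 log₁₀(0.003174) ≈ -49.97 dB
∠H = 26.57° − 46.44° = -19.87°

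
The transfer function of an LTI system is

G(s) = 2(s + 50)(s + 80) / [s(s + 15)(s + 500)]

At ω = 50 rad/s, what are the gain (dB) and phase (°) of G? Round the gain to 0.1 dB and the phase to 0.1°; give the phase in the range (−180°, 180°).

At s = jω = j50:
zero (s+50): 50 + j50 → |·| = √(50²+50²) = √5000 ≈ 70.711, ∠ = arctan(50/50) ≈ 45.00°
zero (s+80): 80 + j50 → |·| = √(80²+50²) = √8900 ≈ 94.34, ∠ = arctan(50/80) ≈ 32.01°
pole (s+15): 15 + j50 → |·| = √(15²+50²) = √2725 ≈ 52.202, ∠ = arctan(50/15) ≈ 73.30°
pole (s+500): 500 + j50 → |·| = √(500²+50²) = √252500 ≈ 502.49, ∠ = arctan(50/500) ≈ 5.71°
pole at origin: |s| = 50, ∠ = 90.00° (in denominator)
|G| = 2 · 6670.9 / 1.3115e+06 ≈ 0.010173
Gain = 20 log₁₀(0.010173) ≈ -39.85 dB
∠G = 77.01° − 169.01° = -92.00°

-39.9 dB, -92.0°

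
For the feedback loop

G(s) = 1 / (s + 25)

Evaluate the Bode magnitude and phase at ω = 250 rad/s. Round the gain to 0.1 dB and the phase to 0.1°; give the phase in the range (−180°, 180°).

Substitute s = j250:
Numerator: 1 = 1 + j0
Denominator: (j250) + 25 = 25 + j250
|N| = √(1² + 0²) ≈ 1, ∠N ≈ 0.00°
|D| = √(25² + 250²) ≈ 251.25, ∠D ≈ 84.29°
|G| = 1 / 251.25 ≈ 0.0039801
Gain = 20 log₁₀(0.0039801) ≈ -48.00 dB
∠G = 0.00° − 84.29° = -84.29°

-48.0 dB, -84.3°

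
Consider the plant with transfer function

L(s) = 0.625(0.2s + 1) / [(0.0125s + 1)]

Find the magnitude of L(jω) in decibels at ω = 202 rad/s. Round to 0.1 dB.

19.4 dB

At ω = 202 rad/s:
zero (1 + j202·0.2) = 1 + j40.4 → |·| ≈ 40.412, ∠ ≈ 88.58°
pole (1 + j202·0.0125) = 1 + j2.525 → |·| ≈ 2.7158, ∠ ≈ 68.39°
|L| = 0.625 · 40.412 / (2.7158) ≈ 9.3002
Gain = 20 log₁₀(9.3002) ≈ 19.37 dB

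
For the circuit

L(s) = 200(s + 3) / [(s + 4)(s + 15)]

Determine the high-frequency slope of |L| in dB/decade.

-20 dB/decade

Each pole contributes −20 dB/decade at high frequency; each zero contributes +20 dB/decade.
Net: 1 zero(s) − 2 pole(s) → -20 dB/decade.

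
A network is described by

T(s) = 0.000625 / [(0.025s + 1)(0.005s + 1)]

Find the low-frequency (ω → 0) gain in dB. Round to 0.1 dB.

-64.1 dB

T(0) = 0.000625 · 1 / 1 = 0.000625
20 log₁₀(0.000625) ≈ -64.08 dB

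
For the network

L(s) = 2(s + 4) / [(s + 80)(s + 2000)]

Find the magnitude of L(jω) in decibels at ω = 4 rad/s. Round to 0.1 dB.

At s = jω = j4:
zero (s+4): 4 + j4 → |·| = √(4²+4²) = √32 ≈ 5.6569, ∠ = arctan(4/4) ≈ 45.00°
pole (s+80): 80 + j4 → |·| = √(80²+4²) = √6416 ≈ 80.1, ∠ = arctan(4/80) ≈ 2.86°
pole (s+2000): 2000 + j4 → |·| = √(2000²+4²) = √4000016 ≈ 2000, ∠ = arctan(4/2000) ≈ 0.11°
|L| = 2 · 5.6569 / 1.602e+05 ≈ 7.0623e-05
Gain = 20 log₁₀(7.0623e-05) ≈ -83.02 dB

-83.0 dB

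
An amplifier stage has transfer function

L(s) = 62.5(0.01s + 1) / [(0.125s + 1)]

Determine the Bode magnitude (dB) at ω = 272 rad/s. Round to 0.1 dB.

At ω = 272 rad/s:
zero (1 + j272·0.01) = 1 + j2.72 → |·| ≈ 2.898, ∠ ≈ 69.81°
pole (1 + j272·0.125) = 1 + j34 → |·| ≈ 34.015, ∠ ≈ 88.32°
|L| = 62.5 · 2.898 / (34.015) ≈ 5.3249
Gain = 20 log₁₀(5.3249) ≈ 14.53 dB

14.5 dB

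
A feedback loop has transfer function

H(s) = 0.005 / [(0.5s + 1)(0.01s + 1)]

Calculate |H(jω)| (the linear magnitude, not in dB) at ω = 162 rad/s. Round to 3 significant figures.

At ω = 162 rad/s:
pole (1 + j162·0.5) = 1 + j81 → |·| ≈ 81.006, ∠ ≈ 89.29°
pole (1 + j162·0.01) = 1 + j1.62 → |·| ≈ 1.9038, ∠ ≈ 58.31°
|H| = 0.005 · 1 / (81.006 · 1.9038) ≈ 3.2421e-05

3.24e-05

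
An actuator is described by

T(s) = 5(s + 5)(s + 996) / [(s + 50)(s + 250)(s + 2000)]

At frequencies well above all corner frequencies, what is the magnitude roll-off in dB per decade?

Each pole contributes −20 dB/decade at high frequency; each zero contributes +20 dB/decade.
Net: 2 zero(s) − 3 pole(s) → -20 dB/decade.

-20 dB/decade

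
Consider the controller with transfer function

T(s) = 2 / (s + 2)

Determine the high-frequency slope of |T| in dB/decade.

-20 dB/decade

Each pole contributes −20 dB/decade at high frequency; each zero contributes +20 dB/decade.
Net: 0 zero(s) − 1 pole(s) → -20 dB/decade.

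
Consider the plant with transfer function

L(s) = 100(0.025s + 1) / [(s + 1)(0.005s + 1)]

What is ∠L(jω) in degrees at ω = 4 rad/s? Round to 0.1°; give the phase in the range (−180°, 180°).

At ω = 4 rad/s:
zero (1 + j4·0.025) = 1 + j0.1 → |·| ≈ 1.005, ∠ ≈ 5.71°
pole (1 + j4·1) = 1 + j4 → |·| ≈ 4.1231, ∠ ≈ 75.96°
pole (1 + j4·0.005) = 1 + j0.02 → |·| ≈ 1.0002, ∠ ≈ 1.15°
∠L = (5.71°) − (75.96° + 1.15°) = -71.40°

-71.4°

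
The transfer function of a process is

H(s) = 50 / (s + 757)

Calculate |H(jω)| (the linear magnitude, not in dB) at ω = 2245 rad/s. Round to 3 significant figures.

0.0211

At s = jω = j2245:
pole (s+757): 757 + j2245 → |·| = √(757²+2245²) = √5613074 ≈ 2369.2, ∠ = arctan(2245/757) ≈ 71.37°
|H| = 50 / 2369.2 ≈ 0.021104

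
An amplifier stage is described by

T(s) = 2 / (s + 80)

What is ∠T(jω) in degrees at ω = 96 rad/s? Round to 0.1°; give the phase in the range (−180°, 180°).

-50.2°

Substitute s = j96:
Numerator: 2 = 2 + j0
Denominator: (j96) + 80 = 80 + j96
|N| = √(2² + 0²) ≈ 2, ∠N ≈ 0.00°
|D| = √(80² + 96²) ≈ 124.96, ∠D ≈ 50.19°
∠T = 0.00° − 50.19° = -50.19°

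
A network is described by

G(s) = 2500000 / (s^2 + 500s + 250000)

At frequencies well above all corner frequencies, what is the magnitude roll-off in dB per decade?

-40 dB/decade

Each pole contributes −20 dB/decade at high frequency; each zero contributes +20 dB/decade.
Net: 0 zero(s) − 2 pole(s) → -40 dB/decade.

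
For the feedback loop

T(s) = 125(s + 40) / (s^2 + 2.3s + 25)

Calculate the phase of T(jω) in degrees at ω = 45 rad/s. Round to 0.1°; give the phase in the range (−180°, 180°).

At s = jω = j45:
zero (s+40): 40 + j45 → |·| = √(40²+45²) = √3625 ≈ 60.208, ∠ = arctan(45/40) ≈ 48.37°
quadratic: (j45)² + 2.3·j45 + 25 = -2000 + j103.5 → |·| ≈ 2002.7, ∠ ≈ 177.04°
∠T = 48.37° − 177.04° = -128.67°

-128.7°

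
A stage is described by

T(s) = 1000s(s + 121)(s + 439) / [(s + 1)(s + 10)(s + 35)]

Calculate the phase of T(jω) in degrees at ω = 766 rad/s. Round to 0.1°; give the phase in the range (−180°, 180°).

-35.4°

At s = jω = j766:
zero (s+121): 121 + j766 → |·| = √(121²+766²) = √601397 ≈ 775.5, ∠ = arctan(766/121) ≈ 81.02°
zero (s+439): 439 + j766 → |·| = √(439²+766²) = √779477 ≈ 882.88, ∠ = arctan(766/439) ≈ 60.18°
zero at origin: s = j766 → |·| = 766, ∠ = 90.00°
pole (s+1): 1 + j766 → |·| = √(1²+766²) = √586757 ≈ 766, ∠ = arctan(766/1) ≈ 89.93°
pole (s+10): 10 + j766 → |·| = √(10²+766²) = √586856 ≈ 766.07, ∠ = arctan(766/10) ≈ 89.25°
pole (s+35): 35 + j766 → |·| = √(35²+766²) = √587981 ≈ 766.8, ∠ = arctan(766/35) ≈ 87.38°
∠T = 231.20° − 266.56° = -35.36°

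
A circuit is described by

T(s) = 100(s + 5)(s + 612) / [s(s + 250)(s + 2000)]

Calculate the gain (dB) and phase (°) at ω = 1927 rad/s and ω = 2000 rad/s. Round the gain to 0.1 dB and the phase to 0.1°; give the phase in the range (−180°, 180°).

ω = 1927: -28.5 dB, -54.3°; ω = 2000: -28.7 dB, -55.0°

At s = jω = j1927:
zero (s+5): 5 + j1927 → |·| = √(5²+1927²) = √3713354 ≈ 1927, ∠ = arctan(1927/5) ≈ 89.85°
zero (s+612): 612 + j1927 → |·| = √(612²+1927²) = √4087873 ≈ 2021.8, ∠ = arctan(1927/612) ≈ 72.38°
pole (s+250): 250 + j1927 → |·| = √(250²+1927²) = √3775829 ≈ 1943.1, ∠ = arctan(1927/250) ≈ 82.61°
pole (s+2000): 2000 + j1927 → |·| = √(2000²+1927²) = √7713329 ≈ 2777.3, ∠ = arctan(1927/2000) ≈ 43.94°
pole at origin: |s| = 1927, ∠ = 90.00° (in denominator)
|T| = 100 · 3.896e+06 / 1.0399e+10 ≈ 0.037465
Gain = 20 log₁₀(0.037465) ≈ -28.53 dB
∠T = 162.23° − 216.55° = -54.32°

At s = jω = j2000:
zero (s+5): 5 + j2000 → |·| = √(5²+2000²) = √4000025 ≈ 2000, ∠ = arctan(2000/5) ≈ 89.86°
zero (s+612): 612 + j2000 → |·| = √(612²+2000²) = √4374544 ≈ 2091.5, ∠ = arctan(2000/612) ≈ 72.99°
pole (s+250): 250 + j2000 → |·| = √(250²+2000²) = √4062500 ≈ 2015.6, ∠ = arctan(2000/250) ≈ 82.87°
pole (s+2000): 2000 + j2000 → |·| = √(2000²+2000²) = √8000000 ≈ 2828.4, ∠ = arctan(2000/2000) ≈ 45.00°
pole at origin: |s| = 2000, ∠ = 90.00° (in denominator)
|T| = 100 · 4.183e+06 / 1.1402e+10 ≈ 0.036687
Gain = 20 log₁₀(0.036687) ≈ -28.71 dB
∠T = 162.85° − 217.87° = -55.02°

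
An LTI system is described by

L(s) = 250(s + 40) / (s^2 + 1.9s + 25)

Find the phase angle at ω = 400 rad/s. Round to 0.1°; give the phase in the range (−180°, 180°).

At s = jω = j400:
zero (s+40): 40 + j400 → |·| = √(40²+400²) = √161600 ≈ 402, ∠ = arctan(400/40) ≈ 84.29°
quadratic: (j400)² + 1.9·j400 + 25 = -159975 + j760 → |·| ≈ 1.5998e+05, ∠ ≈ 179.73°
∠L = 84.29° − 179.73° = -95.44°

-95.4°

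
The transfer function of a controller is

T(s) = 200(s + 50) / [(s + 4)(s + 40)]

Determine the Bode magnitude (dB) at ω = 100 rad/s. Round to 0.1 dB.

At s = jω = j100:
zero (s+50): 50 + j100 → |·| = √(50²+100²) = √12500 ≈ 111.8, ∠ = arctan(100/50) ≈ 63.43°
pole (s+4): 4 + j100 → |·| = √(4²+100²) = √10016 ≈ 100.08, ∠ = arctan(100/4) ≈ 87.71°
pole (s+40): 40 + j100 → |·| = √(40²+100²) = √11600 ≈ 107.7, ∠ = arctan(100/40) ≈ 68.20°
|T| = 200 · 111.8 / 10779 ≈ 2.0744
Gain = 20 log₁₀(2.0744) ≈ 6.34 dB

6.3 dB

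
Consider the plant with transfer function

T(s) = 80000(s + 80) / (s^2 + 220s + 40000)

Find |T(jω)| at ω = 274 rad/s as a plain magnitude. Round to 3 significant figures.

At s = jω = j274:
zero (s+80): 80 + j274 → |·| = √(80²+274²) = √81476 ≈ 285.44, ∠ = arctan(274/80) ≈ 73.72°
quadratic: (j274)² + 220·j274 + 40000 = -35076 + j60280 → |·| ≈ 69742, ∠ ≈ 120.19°
|T| = 80000 · 285.44 / 69742 ≈ 327.42

327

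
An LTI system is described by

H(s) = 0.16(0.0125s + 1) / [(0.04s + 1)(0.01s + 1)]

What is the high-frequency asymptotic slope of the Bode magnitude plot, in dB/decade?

Each pole contributes −20 dB/decade at high frequency; each zero contributes +20 dB/decade.
Net: 1 zero(s) − 2 pole(s) → -20 dB/decade.

-20 dB/decade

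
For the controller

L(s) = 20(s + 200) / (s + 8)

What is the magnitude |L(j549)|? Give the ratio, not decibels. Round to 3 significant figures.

21.3

At s = jω = j549:
zero (s+200): 200 + j549 → |·| = √(200²+549²) = √341401 ≈ 584.3, ∠ = arctan(549/200) ≈ 69.98°
pole (s+8): 8 + j549 → |·| = √(8²+549²) = √301465 ≈ 549.06, ∠ = arctan(549/8) ≈ 89.17°
|L| = 20 · 584.3 / 549.06 ≈ 21.284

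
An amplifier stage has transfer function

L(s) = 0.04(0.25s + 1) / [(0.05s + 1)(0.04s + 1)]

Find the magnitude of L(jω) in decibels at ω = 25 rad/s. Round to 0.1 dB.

At ω = 25 rad/s:
zero (1 + j25·0.25) = 1 + j6.25 → |·| ≈ 6.3295, ∠ ≈ 80.91°
pole (1 + j25·0.05) = 1 + j1.25 → |·| ≈ 1.6008, ∠ ≈ 51.34°
pole (1 + j25·0.04) = 1 + j1 → |·| ≈ 1.4142, ∠ ≈ 45.00°
|L| = 0.04 · 6.3295 / (1.6008 · 1.4142) ≈ 0.11184
Gain = 20 log₁₀(0.11184) ≈ -19.03 dB

-19.0 dB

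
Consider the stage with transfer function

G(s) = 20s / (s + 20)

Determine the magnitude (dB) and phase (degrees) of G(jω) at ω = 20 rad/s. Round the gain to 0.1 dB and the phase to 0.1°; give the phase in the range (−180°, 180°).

At s = jω = j20:
zero at origin: s = j20 → |·| = 20, ∠ = 90.00°
pole (s+20): 20 + j20 → |·| = √(20²+20²) = √800 ≈ 28.284, ∠ = arctan(20/20) ≈ 45.00°
|G| = 20 · 20 / 28.284 ≈ 14.142
Gain = 20 log₁₀(14.142) ≈ 23.01 dB
∠G = 90.00° − 45.00° = 45.00°

23.0 dB, 45.0°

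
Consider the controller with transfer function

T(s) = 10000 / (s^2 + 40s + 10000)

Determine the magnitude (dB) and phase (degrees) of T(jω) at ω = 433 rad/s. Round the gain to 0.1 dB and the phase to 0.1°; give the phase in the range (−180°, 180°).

-25.0 dB, -174.4°

At s = jω = j433:
quadratic: (j433)² + 40·j433 + 10000 = -177489 + j17320 → |·| ≈ 1.7833e+05, ∠ ≈ 174.43°
|T| = 10000 / 1.7833e+05 ≈ 0.056076
Gain = 20 log₁₀(0.056076) ≈ -25.02 dB
∠T = 0.00° − 174.43° = -174.43°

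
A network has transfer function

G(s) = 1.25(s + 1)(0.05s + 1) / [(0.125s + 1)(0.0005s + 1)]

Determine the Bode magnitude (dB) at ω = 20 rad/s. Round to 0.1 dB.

22.4 dB

At ω = 20 rad/s:
zero (1 + j20·1) = 1 + j20 → |·| ≈ 20.025, ∠ ≈ 87.14°
zero (1 + j20·0.05) = 1 + j1 → |·| ≈ 1.4142, ∠ ≈ 45.00°
pole (1 + j20·0.125) = 1 + j2.5 → |·| ≈ 2.6926, ∠ ≈ 68.20°
pole (1 + j20·0.0005) = 1 + j0.01 → |·| ≈ 1, ∠ ≈ 0.57°
|G| = 1.25 · 20.025 · 1.4142 / (2.6926 · 1) ≈ 13.147
Gain = 20 log₁₀(13.147) ≈ 22.38 dB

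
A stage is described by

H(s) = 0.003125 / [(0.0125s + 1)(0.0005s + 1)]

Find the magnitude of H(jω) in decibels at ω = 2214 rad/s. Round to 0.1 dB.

At ω = 2214 rad/s:
pole (1 + j2214·0.0125) = 1 + j27.675 → |·| ≈ 27.693, ∠ ≈ 87.93°
pole (1 + j2214·0.0005) = 1 + j1.107 → |·| ≈ 1.4918, ∠ ≈ 47.91°
|H| = 0.003125 · 1 / (27.693 · 1.4918) ≈ 7.5643e-05
Gain = 20 log₁₀(7.5643e-05) ≈ -82.42 dB

-82.4 dB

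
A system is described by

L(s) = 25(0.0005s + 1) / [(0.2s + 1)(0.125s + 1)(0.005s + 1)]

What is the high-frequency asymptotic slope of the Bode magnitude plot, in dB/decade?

-40 dB/decade

Each pole contributes −20 dB/decade at high frequency; each zero contributes +20 dB/decade.
Net: 1 zero(s) − 3 pole(s) → -40 dB/decade.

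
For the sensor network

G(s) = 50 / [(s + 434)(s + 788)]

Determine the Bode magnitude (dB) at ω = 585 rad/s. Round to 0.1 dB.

At s = jω = j585:
pole (s+434): 434 + j585 → |·| = √(434²+585²) = √530581 ≈ 728.41, ∠ = arctan(585/434) ≈ 53.43°
pole (s+788): 788 + j585 → |·| = √(788²+585²) = √963169 ≈ 981.41, ∠ = arctan(585/788) ≈ 36.59°
|G| = 50 / 7.1487e+05 ≈ 6.9943e-05
Gain = 20 log₁₀(6.9943e-05) ≈ -83.11 dB

-83.1 dB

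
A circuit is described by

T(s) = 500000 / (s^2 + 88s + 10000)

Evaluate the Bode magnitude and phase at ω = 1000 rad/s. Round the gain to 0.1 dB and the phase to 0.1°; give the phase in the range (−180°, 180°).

-6.0 dB, -174.9°

At s = jω = j1000:
quadratic: (j1000)² + 88·j1000 + 10000 = -990000 + j88000 → |·| ≈ 9.939e+05, ∠ ≈ 174.92°
|T| = 500000 / 9.939e+05 ≈ 0.50307
Gain = 20 log₁₀(0.50307) ≈ -5.97 dB
∠T = 0.00° − 174.92° = -174.92°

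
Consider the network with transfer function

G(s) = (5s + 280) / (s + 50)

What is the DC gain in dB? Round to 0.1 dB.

G(0) = 280 / 50 = 5.6
20 log₁₀(5.6) ≈ 14.96 dB

15.0 dB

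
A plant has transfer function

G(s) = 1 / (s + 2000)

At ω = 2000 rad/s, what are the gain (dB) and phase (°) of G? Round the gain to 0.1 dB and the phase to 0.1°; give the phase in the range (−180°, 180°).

At s = jω = j2000:
pole (s+2000): 2000 + j2000 → |·| = √(2000²+2000²) = √8000000 ≈ 2828.4, ∠ = arctan(2000/2000) ≈ 45.00°
|G| = 1 / 2828.4 ≈ 0.00035356
Gain = 20 log₁₀(0.00035356) ≈ -69.03 dB
∠G = 0.00° − 45.00° = -45.00°

-69.0 dB, -45.0°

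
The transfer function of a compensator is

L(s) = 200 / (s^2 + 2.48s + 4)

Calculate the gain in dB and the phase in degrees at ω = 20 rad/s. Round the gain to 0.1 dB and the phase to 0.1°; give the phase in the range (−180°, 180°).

-6.0 dB, -172.9°

At s = jω = j20:
quadratic: (j20)² + 2.48·j20 + 4 = -396 + j49.6 → |·| ≈ 399.09, ∠ ≈ 172.86°
|L| = 200 / 399.09 ≈ 0.50114
Gain = 20 log₁₀(0.50114) ≈ -6.00 dB
∠L = 0.00° − 172.86° = -172.86°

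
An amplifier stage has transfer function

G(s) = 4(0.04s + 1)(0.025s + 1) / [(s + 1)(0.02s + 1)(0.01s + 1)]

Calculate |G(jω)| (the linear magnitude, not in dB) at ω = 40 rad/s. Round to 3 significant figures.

0.193

At ω = 40 rad/s:
zero (1 + j40·0.04) = 1 + j1.6 → |·| ≈ 1.8868, ∠ ≈ 57.99°
zero (1 + j40·0.025) = 1 + j1 → |·| ≈ 1.4142, ∠ ≈ 45.00°
pole (1 + j40·1) = 1 + j40 → |·| ≈ 40.012, ∠ ≈ 88.57°
pole (1 + j40·0.02) = 1 + j0.8 → |·| ≈ 1.2806, ∠ ≈ 38.66°
pole (1 + j40·0.01) = 1 + j0.4 → |·| ≈ 1.077, ∠ ≈ 21.80°
|G| = 4 · 1.8868 · 1.4142 / (40.012 · 1.2806 · 1.077) ≈ 0.19341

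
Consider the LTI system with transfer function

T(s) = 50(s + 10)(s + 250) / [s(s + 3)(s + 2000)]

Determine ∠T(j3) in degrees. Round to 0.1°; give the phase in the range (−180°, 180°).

-117.7°

At s = jω = j3:
zero (s+10): 10 + j3 → |·| = √(10²+3²) = √109 ≈ 10.44, ∠ = arctan(3/10) ≈ 16.70°
zero (s+250): 250 + j3 → |·| = √(250²+3²) = √62509 ≈ 250.02, ∠ = arctan(3/250) ≈ 0.69°
pole (s+3): 3 + j3 → |·| = √(3²+3²) = √18 ≈ 4.2426, ∠ = arctan(3/3) ≈ 45.00°
pole (s+2000): 2000 + j3 → |·| = √(2000²+3²) = √4000009 ≈ 2000, ∠ = arctan(3/2000) ≈ 0.09°
pole at origin: |s| = 3, ∠ = 90.00° (in denominator)
∠T = 17.39° − 135.09° = -117.70°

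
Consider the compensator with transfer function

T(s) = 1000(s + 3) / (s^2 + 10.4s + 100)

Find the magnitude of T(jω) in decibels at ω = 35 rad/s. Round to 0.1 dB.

At s = jω = j35:
zero (s+3): 3 + j35 → |·| = √(3²+35²) = √1234 ≈ 35.128, ∠ = arctan(35/3) ≈ 85.10°
quadratic: (j35)² + 10.4·j35 + 100 = -1125 + j364 → |·| ≈ 1182.4, ∠ ≈ 162.07°
|T| = 1000 · 35.128 / 1182.4 ≈ 29.709
Gain = 20 log₁₀(29.709) ≈ 29.46 dB

29.5 dB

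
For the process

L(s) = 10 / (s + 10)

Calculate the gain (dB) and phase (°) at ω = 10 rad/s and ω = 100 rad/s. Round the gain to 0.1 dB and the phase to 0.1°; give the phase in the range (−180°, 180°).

At s = jω = j10:
pole (s+10): 10 + j10 → |·| = √(10²+10²) = √200 ≈ 14.142, ∠ = arctan(10/10) ≈ 45.00°
|L| = 10 / 14.142 ≈ 0.70711
Gain = 20 log₁₀(0.70711) ≈ -3.01 dB
∠L = 0.00° − 45.00° = -45.00°

At s = jω = j100:
pole (s+10): 10 + j100 → |·| = √(10²+100²) = √10100 ≈ 100.5, ∠ = arctan(100/10) ≈ 84.29°
|L| = 10 / 100.5 ≈ 0.099502
Gain = 20 log₁₀(0.099502) ≈ -20.04 dB
∠L = 0.00° − 84.29° = -84.29°

ω = 10: -3.0 dB, -45.0°; ω = 100: -20.0 dB, -84.3°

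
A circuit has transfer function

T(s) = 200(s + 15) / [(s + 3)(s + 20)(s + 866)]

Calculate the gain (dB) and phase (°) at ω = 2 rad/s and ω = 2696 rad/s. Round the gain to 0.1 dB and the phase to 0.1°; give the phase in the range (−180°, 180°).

At s = jω = j2:
zero (s+15): 15 + j2 → |·| = √(15²+2²) = √229 ≈ 15.133, ∠ = arctan(2/15) ≈ 7.59°
pole (s+3): 3 + j2 → |·| = √(3²+2²) = √13 ≈ 3.6056, ∠ = arctan(2/3) ≈ 33.69°
pole (s+20): 20 + j2 → |·| = √(20²+2²) = √404 ≈ 20.1, ∠ = arctan(2/20) ≈ 5.71°
pole (s+866): 866 + j2 → |·| = √(866²+2²) = √749960 ≈ 866, ∠ = arctan(2/866) ≈ 0.13°
|T| = 200 · 15.133 / 62761 ≈ 0.048224
Gain = 20 log₁₀(0.048224) ≈ -26.33 dB
∠T = 7.59° − 39.53° = -31.94°

At s = jω = j2696:
zero (s+15): 15 + j2696 → |·| = √(15²+2696²) = √7268641 ≈ 2696, ∠ = arctan(2696/15) ≈ 89.68°
pole (s+3): 3 + j2696 → |·| = √(3²+2696²) = √7268425 ≈ 2696, ∠ = arctan(2696/3) ≈ 89.94°
pole (s+20): 20 + j2696 → |·| = √(20²+2696²) = √7268816 ≈ 2696.1, ∠ = arctan(2696/20) ≈ 89.57°
pole (s+866): 866 + j2696 → |·| = √(866²+2696²) = √8018372 ≈ 2831.7, ∠ = arctan(2696/866) ≈ 72.19°
|T| = 200 · 2696 / 2.0583e+10 ≈ 2.6196e-05
Gain = 20 log₁₀(2.6196e-05) ≈ -91.64 dB
∠T = 89.68° − 251.70° = -162.02°

ω = 2: -26.3 dB, -31.9°; ω = 2696: -91.6 dB, -162.0°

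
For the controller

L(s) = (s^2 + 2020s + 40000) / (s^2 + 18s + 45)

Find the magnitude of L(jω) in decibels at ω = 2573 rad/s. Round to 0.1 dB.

2.1 dB

Substitute s = j2573:
Numerator: (j2573)^2 + 2020(j2573) + 40000 = -6580329 + j5197460
Denominator: (j2573)^2 + 18(j2573) + 45 = -6620284 + j46314
|N| = √(6580329² + 5197460²) ≈ 8.3854e+06, ∠N ≈ 141.70°
|D| = √(6620284² + 46314²) ≈ 6.6204e+06, ∠D ≈ 179.60°
|L| = 8.3854e+06 / 6.6204e+06 ≈ 1.2666
Gain = 20 log₁₀(1.2666) ≈ 2.05 dB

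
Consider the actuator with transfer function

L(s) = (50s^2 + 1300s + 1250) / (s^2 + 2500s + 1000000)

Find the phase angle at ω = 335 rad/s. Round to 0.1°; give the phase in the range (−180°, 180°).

132.2°

Substitute s = j335:
Numerator: 50(j335)^2 + 1300(j335) + 1250 = -5610000 + j435500
Denominator: (j335)^2 + 2500(j335) + 1000000 = 887775 + j837500
|N| = √(5610000² + 435500²) ≈ 5.6269e+06, ∠N ≈ 175.56°
|D| = √(887775² + 837500²) ≈ 1.2205e+06, ∠D ≈ 43.33°
∠L = 175.56° − 43.33° = 132.23°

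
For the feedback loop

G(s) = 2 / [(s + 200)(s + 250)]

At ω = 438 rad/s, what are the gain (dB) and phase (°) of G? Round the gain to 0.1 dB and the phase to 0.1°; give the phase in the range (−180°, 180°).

At s = jω = j438:
pole (s+200): 200 + j438 → |·| = √(200²+438²) = √231844 ≈ 481.5, ∠ = arctan(438/200) ≈ 65.46°
pole (s+250): 250 + j438 → |·| = √(250²+438²) = √254344 ≈ 504.33, ∠ = arctan(438/250) ≈ 60.28°
|G| = 2 / 2.4283e+05 ≈ 8.2362e-06
Gain = 20 log₁₀(8.2362e-06) ≈ -101.69 dB
∠G = 0.00° − 125.74° = -125.74°

-101.7 dB, -125.7°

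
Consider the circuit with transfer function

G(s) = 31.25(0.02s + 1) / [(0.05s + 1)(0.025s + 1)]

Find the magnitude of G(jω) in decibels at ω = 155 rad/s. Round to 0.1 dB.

10.3 dB

At ω = 155 rad/s:
zero (1 + j155·0.02) = 1 + j3.1 → |·| ≈ 3.2573, ∠ ≈ 72.12°
pole (1 + j155·0.05) = 1 + j7.75 → |·| ≈ 7.8142, ∠ ≈ 82.65°
pole (1 + j155·0.025) = 1 + j3.875 → |·| ≈ 4.002, ∠ ≈ 75.53°
|G| = 31.25 · 3.2573 / (7.8142 · 4.002) ≈ 3.255
Gain = 20 log₁₀(3.255) ≈ 10.25 dB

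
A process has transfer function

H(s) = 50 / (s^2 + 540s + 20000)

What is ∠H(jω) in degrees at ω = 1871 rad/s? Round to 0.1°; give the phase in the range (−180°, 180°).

-163.8°

Substitute s = j1871:
Numerator: 50 = 50 + j0
Denominator: (j1871)^2 + 540(j1871) + 20000 = -3480641 + j1010340
|N| = √(50² + 0²) ≈ 50, ∠N ≈ 0.00°
|D| = √(3480641² + 1010340²) ≈ 3.6243e+06, ∠D ≈ 163.81°
∠H = 0.00° − 163.81° = -163.81°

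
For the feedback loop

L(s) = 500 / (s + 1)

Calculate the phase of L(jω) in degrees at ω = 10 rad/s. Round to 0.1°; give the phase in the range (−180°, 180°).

-84.3°

At s = jω = j10:
pole (s+1): 1 + j10 → |·| = √(1²+10²) = √101 ≈ 10.05, ∠ = arctan(10/1) ≈ 84.29°
∠L = 0.00° − 84.29° = -84.29°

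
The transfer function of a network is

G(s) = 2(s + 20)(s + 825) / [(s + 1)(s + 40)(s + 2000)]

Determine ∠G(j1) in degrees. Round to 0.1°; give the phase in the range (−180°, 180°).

-43.5°

At s = jω = j1:
zero (s+20): 20 + j1 → |·| = √(20²+1²) = √401 ≈ 20.025, ∠ = arctan(1/20) ≈ 2.86°
zero (s+825): 825 + j1 → |·| = √(825²+1²) = √680626 ≈ 825, ∠ = arctan(1/825) ≈ 0.07°
pole (s+1): 1 + j1 → |·| = √(1²+1²) = √2 ≈ 1.4142, ∠ = arctan(1/1) ≈ 45.00°
pole (s+40): 40 + j1 → |·| = √(40²+1²) = √1601 ≈ 40.012, ∠ = arctan(1/40) ≈ 1.43°
pole (s+2000): 2000 + j1 → |·| = √(2000²+1²) = √4000001 ≈ 2000, ∠ = arctan(1/2000) ≈ 0.03°
∠G = 2.93° − 46.46° = -43.53°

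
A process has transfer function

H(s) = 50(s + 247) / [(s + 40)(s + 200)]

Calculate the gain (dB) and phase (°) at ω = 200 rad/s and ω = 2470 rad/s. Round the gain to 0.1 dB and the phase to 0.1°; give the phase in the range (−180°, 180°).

At s = jω = j200:
zero (s+247): 247 + j200 → |·| = √(247²+200²) = √101009 ≈ 317.82, ∠ = arctan(200/247) ≈ 39.00°
pole (s+40): 40 + j200 → |·| = √(40²+200²) = √41600 ≈ 203.96, ∠ = arctan(200/40) ≈ 78.69°
pole (s+200): 200 + j200 → |·| = √(200²+200²) = √80000 ≈ 282.84, ∠ = arctan(200/200) ≈ 45.00°
|H| = 50 · 317.82 / 57688 ≈ 0.27546
Gain = 20 log₁₀(0.27546) ≈ -11.20 dB
∠H = 39.00° − 123.69° = -84.69°

At s = jω = j2470:
zero (s+247): 247 + j2470 → |·| = √(247²+2470²) = √6161909 ≈ 2482.3, ∠ = arctan(2470/247) ≈ 84.29°
pole (s+40): 40 + j2470 → |·| = √(40²+2470²) = √6102500 ≈ 2470.3, ∠ = arctan(2470/40) ≈ 89.07°
pole (s+200): 200 + j2470 → |·| = √(200²+2470²) = √6140900 ≈ 2478.1, ∠ = arctan(2470/200) ≈ 85.37°
|H| = 50 · 2482.3 / 6.1217e+06 ≈ 0.020275
Gain = 20 log₁₀(0.020275) ≈ -33.86 dB
∠H = 84.29° − 174.44° = -90.15°

ω = 200: -11.2 dB, -84.7°; ω = 2470: -33.9 dB, -90.2°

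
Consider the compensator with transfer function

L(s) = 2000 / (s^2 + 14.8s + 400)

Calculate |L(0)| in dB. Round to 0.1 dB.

14.0 dB

L(0) = 2000 / 400 = 5
20 log₁₀(5) ≈ 13.98 dB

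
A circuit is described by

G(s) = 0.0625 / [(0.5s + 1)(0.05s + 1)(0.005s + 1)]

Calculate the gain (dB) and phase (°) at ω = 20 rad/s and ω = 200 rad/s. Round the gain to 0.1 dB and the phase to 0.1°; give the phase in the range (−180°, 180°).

ω = 20: -47.2 dB, -135.0°; ω = 200: -87.1 dB, 141.3°

At ω = 20 rad/s:
pole (1 + j20·0.5) = 1 + j10 → |·| ≈ 10.05, ∠ ≈ 84.29°
pole (1 + j20·0.05) = 1 + j1 → |·| ≈ 1.4142, ∠ ≈ 45.00°
pole (1 + j20·0.005) = 1 + j0.1 → |·| ≈ 1.005, ∠ ≈ 5.71°
|G| = 0.0625 · 1 / (10.05 · 1.4142 · 1.005) ≈ 0.0043756
Gain = 20 log₁₀(0.0043756) ≈ -47.18 dB
∠G = (0°) − (84.29° + 45.00° + 5.71°) = -135.00°

At ω = 200 rad/s:
pole (1 + j200·0.5) = 1 + j100 → |·| ≈ 100, ∠ ≈ 89.43°
pole (1 + j200·0.05) = 1 + j10 → |·| ≈ 10.05, ∠ ≈ 84.29°
pole (1 + j200·0.005) = 1 + j1 → |·| ≈ 1.4142, ∠ ≈ 45.00°
|G| = 0.0625 · 1 / (100 · 10.05 · 1.4142) ≈ 4.3975e-05
Gain = 20 log₁₀(4.3975e-05) ≈ -87.14 dB
∠G = (0°) − (89.43° + 84.29° + 45.00°) = -218.72° ≡ 141.28° (principal value)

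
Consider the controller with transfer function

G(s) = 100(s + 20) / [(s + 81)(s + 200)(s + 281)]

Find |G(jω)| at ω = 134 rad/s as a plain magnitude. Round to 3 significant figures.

0.00115

At s = jω = j134:
zero (s+20): 20 + j134 → |·| = √(20²+134²) = √18356 ≈ 135.48, ∠ = arctan(134/20) ≈ 81.51°
pole (s+81): 81 + j134 → |·| = √(81²+134²) = √24517 ≈ 156.58, ∠ = arctan(134/81) ≈ 58.85°
pole (s+200): 200 + j134 → |·| = √(200²+134²) = √57956 ≈ 240.74, ∠ = arctan(134/200) ≈ 33.82°
pole (s+281): 281 + j134 → |·| = √(281²+134²) = √96917 ≈ 311.31, ∠ = arctan(134/281) ≈ 25.49°
|G| = 100 · 135.48 / 1.1735e+07 ≈ 0.0011545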